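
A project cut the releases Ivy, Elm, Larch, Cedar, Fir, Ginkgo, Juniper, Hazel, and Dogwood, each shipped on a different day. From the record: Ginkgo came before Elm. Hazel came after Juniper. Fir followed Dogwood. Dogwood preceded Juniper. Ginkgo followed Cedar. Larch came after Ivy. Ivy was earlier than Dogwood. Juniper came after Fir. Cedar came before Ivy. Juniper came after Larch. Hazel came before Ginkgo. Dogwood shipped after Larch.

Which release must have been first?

Cedar has a chain of constraints placing it before every other release, so Cedar must be first.

Cedar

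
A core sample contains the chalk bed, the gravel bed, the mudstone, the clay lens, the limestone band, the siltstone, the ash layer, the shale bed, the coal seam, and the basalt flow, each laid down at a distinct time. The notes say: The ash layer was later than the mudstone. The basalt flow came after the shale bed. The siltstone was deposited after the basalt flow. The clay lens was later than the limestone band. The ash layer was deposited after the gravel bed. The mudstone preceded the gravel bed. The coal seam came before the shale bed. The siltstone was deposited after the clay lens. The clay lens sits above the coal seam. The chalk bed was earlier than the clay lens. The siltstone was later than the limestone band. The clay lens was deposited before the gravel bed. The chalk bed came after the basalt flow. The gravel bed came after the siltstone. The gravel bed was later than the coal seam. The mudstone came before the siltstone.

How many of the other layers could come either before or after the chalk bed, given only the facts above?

2

Forced before the chalk bed: the basalt flow, the coal seam, and the shale bed; forced after the chalk bed: the ash layer, the clay lens, the gravel bed, and the siltstone.
That leaves the limestone band and the mudstone with no forced order relative to the chalk bed — 2.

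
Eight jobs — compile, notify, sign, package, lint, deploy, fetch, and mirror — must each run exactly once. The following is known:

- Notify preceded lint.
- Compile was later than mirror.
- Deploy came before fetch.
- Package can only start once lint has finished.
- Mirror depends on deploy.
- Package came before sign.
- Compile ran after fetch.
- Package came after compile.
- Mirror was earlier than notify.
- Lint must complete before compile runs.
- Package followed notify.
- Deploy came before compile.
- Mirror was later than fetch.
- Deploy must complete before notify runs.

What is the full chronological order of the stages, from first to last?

The constraints fix every adjacent pair, so only one ordering works:
deploy → fetch → mirror → notify → lint → compile → package → sign.

deploy, fetch, mirror, notify, lint, compile, package, sign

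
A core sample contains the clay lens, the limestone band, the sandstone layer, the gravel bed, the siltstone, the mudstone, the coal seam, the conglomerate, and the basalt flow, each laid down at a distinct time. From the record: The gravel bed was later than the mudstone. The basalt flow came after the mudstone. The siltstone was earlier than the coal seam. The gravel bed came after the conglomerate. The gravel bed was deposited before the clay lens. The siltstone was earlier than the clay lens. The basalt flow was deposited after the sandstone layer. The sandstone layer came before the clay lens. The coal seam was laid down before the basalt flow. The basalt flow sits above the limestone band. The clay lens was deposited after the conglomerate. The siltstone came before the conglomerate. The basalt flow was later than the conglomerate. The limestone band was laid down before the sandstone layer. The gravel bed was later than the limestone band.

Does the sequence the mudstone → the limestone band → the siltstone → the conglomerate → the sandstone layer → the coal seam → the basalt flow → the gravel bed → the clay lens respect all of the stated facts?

Check each stated constraint against the proposed order — e.g. the siltstone is ahead of the clay lens; the mudstone is ahead of the gravel bed. Every pair is in the required order; nothing is violated.

yes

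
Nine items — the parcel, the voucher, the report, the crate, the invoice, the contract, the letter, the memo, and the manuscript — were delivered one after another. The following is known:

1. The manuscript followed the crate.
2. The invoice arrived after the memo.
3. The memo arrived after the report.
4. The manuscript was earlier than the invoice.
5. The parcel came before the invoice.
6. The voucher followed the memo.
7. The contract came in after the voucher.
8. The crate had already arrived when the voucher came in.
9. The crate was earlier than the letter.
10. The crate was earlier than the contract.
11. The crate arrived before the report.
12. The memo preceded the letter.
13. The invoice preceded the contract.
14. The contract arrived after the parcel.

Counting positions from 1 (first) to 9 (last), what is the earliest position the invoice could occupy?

6

The crate, the manuscript, the memo, the parcel, and the report must all come before the invoice — 5 forced predecessors.
Nothing else is forced ahead of the invoice, so its earliest slot is position 5 + 1 = 6.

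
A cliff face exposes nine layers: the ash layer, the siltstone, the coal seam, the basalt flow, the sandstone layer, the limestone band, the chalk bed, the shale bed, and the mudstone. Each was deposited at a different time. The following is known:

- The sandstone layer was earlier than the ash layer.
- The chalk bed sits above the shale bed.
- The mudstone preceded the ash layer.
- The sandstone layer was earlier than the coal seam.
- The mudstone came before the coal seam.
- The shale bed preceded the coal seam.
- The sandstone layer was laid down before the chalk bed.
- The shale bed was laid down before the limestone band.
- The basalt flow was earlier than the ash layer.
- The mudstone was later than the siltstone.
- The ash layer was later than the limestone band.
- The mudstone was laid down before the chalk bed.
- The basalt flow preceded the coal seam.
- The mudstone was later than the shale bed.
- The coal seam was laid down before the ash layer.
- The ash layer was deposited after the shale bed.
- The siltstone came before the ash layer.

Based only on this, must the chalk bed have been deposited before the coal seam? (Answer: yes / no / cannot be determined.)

No chain of stated constraints runs from the chalk bed to the coal seam, and none runs from the coal seam to the chalk bed either.
So the relative order of the chalk bed and the coal seam is not fixed by the given facts.

cannot be determined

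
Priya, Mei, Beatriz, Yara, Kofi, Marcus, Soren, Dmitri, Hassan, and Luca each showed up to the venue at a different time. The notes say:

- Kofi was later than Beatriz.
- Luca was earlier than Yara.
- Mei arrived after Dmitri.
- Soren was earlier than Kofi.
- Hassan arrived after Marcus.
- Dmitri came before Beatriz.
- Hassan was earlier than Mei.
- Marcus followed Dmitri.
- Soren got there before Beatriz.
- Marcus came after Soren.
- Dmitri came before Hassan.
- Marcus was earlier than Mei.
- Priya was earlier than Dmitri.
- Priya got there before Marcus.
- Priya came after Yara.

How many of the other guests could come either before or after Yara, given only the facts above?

Forced before Yara: Luca; forced after Yara: Beatriz, Dmitri, Hassan, Kofi, Marcus, Mei, and Priya.
That leaves Soren with no forced order relative to Yara — 1.

1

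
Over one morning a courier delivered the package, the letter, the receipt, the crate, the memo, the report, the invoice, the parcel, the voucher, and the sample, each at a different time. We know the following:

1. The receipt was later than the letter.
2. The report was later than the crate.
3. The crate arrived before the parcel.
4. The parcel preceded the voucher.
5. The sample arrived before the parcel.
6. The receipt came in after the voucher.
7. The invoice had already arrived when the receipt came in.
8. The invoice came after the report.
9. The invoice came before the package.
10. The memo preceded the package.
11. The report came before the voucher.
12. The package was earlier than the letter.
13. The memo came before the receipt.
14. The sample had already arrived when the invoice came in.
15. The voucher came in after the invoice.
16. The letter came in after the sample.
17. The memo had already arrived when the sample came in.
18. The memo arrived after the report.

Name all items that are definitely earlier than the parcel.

Directly stated before the parcel: the crate and the sample.
The memo reaches the parcel via the memo → the sample → the parcel.
The report reaches the parcel via the report → the memo → the sample → the parcel.
No chain forces the receipt (or any of the others) ahead of the parcel.

the crate, the memo, the report, the sample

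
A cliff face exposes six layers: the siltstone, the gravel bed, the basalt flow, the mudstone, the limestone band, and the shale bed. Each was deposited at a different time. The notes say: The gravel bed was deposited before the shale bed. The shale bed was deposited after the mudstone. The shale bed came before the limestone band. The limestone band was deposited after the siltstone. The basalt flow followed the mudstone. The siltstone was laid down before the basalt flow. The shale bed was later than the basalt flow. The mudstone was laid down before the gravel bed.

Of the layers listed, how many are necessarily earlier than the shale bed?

Directly stated before the shale bed: the basalt flow, the gravel bed, and the mudstone.
The siltstone reaches the shale bed via the siltstone → the basalt flow → the shale bed.
No chain forces the limestone band ahead of the shale bed.
That's the basalt flow, the gravel bed, the mudstone, and the siltstone — 4 in all.

4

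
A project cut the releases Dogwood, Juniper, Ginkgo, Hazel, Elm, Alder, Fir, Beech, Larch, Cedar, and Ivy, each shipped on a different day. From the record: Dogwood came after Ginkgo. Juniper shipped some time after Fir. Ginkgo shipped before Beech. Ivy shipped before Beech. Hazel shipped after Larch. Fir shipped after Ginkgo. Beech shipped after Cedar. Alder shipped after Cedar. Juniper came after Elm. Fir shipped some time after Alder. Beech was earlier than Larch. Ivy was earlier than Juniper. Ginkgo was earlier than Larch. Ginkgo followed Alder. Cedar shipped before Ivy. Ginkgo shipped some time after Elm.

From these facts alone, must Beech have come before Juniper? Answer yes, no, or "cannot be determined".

cannot be determined

No chain of stated constraints runs from Beech to Juniper, and none runs from Juniper to Beech either.
So the relative order of Beech and Juniper is not fixed by the given facts.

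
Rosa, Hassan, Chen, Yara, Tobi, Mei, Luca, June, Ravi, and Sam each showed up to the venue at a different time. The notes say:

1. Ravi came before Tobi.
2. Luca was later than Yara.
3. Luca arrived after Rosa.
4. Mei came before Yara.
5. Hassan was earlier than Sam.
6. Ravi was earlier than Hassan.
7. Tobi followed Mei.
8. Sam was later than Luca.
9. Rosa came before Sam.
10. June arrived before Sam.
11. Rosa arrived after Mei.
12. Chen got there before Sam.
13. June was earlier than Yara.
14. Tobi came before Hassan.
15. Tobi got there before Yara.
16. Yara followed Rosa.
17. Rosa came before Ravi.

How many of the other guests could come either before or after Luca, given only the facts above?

Forced before Luca: June, Mei, Ravi, Rosa, Tobi, and Yara; forced after Luca: Sam.
That leaves Chen and Hassan with no forced order relative to Luca — 2.

2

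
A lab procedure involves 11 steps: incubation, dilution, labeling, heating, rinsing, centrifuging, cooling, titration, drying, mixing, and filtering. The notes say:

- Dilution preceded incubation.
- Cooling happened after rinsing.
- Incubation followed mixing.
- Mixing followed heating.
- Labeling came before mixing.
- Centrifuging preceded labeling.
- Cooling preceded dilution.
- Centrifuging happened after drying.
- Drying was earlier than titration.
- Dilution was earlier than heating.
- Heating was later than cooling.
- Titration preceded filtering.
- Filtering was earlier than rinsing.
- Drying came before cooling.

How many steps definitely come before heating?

6

Directly stated before heating: cooling and dilution.
Drying reaches heating via drying → cooling → heating.
Filtering reaches heating via filtering → rinsing → cooling → heating.
Rinsing reaches heating via rinsing → cooling → heating.
Likewise titration reaches heating by chaining the stated constraints.
No chain forces centrifuging (or any of the others) ahead of heating.
That's cooling, dilution, drying, filtering, rinsing, and titration — 6 in all.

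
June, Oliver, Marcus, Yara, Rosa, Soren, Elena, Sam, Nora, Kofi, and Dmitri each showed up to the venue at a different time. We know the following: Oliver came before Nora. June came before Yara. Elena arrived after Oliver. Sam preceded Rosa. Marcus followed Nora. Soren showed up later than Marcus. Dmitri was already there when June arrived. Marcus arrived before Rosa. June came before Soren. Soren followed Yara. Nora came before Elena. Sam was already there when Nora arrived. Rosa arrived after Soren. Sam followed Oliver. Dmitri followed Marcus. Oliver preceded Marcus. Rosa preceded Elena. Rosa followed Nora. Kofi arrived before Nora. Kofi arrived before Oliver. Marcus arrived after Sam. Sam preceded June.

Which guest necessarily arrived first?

Kofi

Kofi has a chain of constraints placing them before every other guest, so Kofi must be first.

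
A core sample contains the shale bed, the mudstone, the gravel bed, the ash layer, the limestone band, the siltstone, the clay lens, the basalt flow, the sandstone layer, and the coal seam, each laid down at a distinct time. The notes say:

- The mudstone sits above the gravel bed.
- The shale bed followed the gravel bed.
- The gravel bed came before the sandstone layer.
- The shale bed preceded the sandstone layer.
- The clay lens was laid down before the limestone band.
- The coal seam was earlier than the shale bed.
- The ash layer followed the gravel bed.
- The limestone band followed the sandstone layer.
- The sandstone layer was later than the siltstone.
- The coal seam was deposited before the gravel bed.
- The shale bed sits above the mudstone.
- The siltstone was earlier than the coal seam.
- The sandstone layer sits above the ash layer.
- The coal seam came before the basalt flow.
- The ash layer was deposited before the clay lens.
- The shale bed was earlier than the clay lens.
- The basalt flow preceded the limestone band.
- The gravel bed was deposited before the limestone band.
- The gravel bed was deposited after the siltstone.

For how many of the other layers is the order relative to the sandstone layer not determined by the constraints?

2

Forced before the sandstone layer: the ash layer, the coal seam, the gravel bed, the mudstone, the shale bed, and the siltstone; forced after the sandstone layer: the limestone band.
That leaves the basalt flow and the clay lens with no forced order relative to the sandstone layer — 2.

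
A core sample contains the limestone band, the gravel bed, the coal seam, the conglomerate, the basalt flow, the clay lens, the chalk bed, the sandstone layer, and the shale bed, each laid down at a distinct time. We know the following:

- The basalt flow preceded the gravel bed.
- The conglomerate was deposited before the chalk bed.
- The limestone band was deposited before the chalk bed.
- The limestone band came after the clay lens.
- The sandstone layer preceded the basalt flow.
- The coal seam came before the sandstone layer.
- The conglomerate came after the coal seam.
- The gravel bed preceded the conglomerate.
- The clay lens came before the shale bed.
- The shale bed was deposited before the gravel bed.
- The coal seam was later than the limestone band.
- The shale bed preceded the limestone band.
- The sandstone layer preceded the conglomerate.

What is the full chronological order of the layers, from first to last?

The constraints fix every adjacent pair, so only one ordering works:
the clay lens → the shale bed → the limestone band → the coal seam → the sandstone layer → the basalt flow → the gravel bed → the conglomerate → the chalk bed.

the clay lens, the shale bed, the limestone band, the coal seam, the sandstone layer, the basalt flow, the gravel bed, the conglomerate, the chalk bed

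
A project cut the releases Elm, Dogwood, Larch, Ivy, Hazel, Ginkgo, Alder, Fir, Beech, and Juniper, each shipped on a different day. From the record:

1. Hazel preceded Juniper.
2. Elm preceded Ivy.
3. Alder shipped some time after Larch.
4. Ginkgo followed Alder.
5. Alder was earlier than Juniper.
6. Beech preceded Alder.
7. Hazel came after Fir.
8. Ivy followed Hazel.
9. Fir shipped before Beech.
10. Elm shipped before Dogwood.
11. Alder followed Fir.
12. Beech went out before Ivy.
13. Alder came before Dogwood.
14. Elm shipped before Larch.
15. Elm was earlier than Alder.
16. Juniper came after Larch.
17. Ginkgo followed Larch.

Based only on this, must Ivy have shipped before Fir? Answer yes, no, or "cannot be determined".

Tracing the constraints gives Fir → Beech → Ivy, so Fir must come before Ivy.
That means Ivy cannot be before Fir.

no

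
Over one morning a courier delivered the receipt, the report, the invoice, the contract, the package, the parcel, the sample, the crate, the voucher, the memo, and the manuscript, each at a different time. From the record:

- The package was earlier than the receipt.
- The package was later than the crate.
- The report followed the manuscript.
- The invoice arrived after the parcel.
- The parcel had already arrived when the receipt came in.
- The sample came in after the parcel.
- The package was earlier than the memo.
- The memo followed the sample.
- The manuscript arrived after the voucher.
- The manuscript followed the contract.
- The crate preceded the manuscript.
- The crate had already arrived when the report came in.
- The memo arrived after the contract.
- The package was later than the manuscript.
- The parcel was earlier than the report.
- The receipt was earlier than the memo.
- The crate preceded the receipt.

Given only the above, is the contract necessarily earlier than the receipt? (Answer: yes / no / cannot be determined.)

Chain the constraints: the contract → the manuscript → the package → the receipt. Each link is directly stated, so the contract comes before the receipt.

yes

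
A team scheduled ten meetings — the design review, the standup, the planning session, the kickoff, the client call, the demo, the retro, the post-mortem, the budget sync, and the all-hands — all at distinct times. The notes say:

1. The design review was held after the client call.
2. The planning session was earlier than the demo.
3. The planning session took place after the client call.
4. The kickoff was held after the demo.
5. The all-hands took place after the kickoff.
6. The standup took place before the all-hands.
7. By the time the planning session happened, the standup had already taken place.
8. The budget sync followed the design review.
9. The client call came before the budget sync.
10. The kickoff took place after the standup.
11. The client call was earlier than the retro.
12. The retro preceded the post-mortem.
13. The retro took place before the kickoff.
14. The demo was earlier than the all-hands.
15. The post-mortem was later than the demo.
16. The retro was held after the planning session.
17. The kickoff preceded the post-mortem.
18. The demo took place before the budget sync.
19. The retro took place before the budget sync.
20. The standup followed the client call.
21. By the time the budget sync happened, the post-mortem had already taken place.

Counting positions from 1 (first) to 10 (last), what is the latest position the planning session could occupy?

The planning session must come before the all-hands, the budget sync, the demo, the kickoff, the post-mortem, and the retro — 6 meetings forced after it.
Everything else can be placed before the planning session in some valid order, so the planning session can sit as late as position 10 − 6 = 4.

4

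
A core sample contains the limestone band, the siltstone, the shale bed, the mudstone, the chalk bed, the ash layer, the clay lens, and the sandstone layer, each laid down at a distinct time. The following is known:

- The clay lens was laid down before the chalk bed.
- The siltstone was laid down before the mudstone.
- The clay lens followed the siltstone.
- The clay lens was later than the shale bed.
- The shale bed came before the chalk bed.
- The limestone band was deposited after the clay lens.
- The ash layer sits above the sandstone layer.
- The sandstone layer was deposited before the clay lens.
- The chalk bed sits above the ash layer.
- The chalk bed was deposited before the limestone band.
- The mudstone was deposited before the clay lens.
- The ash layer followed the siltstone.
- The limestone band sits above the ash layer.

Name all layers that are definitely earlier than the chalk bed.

the ash layer, the clay lens, the mudstone, the sandstone layer, the shale bed, the siltstone

Directly stated before the chalk bed: the ash layer, the clay lens, and the shale bed.
The mudstone reaches the chalk bed via the mudstone → the clay lens → the chalk bed.
The sandstone layer reaches the chalk bed via the sandstone layer → the ash layer → the chalk bed.
The siltstone reaches the chalk bed via the siltstone → the ash layer → the chalk bed.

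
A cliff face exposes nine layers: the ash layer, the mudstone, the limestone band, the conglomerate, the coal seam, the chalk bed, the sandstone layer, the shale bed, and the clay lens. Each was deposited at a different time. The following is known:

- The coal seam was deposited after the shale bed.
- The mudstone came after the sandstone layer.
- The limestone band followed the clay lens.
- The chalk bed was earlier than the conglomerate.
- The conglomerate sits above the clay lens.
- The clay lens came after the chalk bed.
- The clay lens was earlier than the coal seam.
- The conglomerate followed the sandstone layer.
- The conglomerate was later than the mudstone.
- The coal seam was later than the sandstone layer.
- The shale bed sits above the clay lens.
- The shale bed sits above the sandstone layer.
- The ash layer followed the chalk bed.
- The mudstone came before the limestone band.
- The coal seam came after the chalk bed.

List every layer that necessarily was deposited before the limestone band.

Directly stated before the limestone band: the clay lens and the mudstone.
The chalk bed reaches the limestone band via the chalk bed → the clay lens → the limestone band.
The sandstone layer reaches the limestone band via the sandstone layer → the mudstone → the limestone band.
No chain forces the conglomerate (or any of the others) ahead of the limestone band.

the chalk bed, the clay lens, the mudstone, the sandstone layer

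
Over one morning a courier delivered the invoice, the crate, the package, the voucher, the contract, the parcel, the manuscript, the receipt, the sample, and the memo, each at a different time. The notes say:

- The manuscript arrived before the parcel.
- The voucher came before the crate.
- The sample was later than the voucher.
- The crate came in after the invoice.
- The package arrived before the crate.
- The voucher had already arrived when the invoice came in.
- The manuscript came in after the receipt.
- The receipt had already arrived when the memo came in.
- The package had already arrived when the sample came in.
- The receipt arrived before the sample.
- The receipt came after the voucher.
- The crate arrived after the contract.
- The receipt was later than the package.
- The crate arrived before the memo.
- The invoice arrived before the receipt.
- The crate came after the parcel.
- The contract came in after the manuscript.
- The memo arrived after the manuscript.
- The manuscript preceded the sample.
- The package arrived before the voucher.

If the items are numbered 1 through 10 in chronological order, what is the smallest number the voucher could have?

The package must come before the voucher — 1 forced predecessor.
Nothing else is forced ahead of the voucher, so its earliest slot is position 1 + 1 = 2.

2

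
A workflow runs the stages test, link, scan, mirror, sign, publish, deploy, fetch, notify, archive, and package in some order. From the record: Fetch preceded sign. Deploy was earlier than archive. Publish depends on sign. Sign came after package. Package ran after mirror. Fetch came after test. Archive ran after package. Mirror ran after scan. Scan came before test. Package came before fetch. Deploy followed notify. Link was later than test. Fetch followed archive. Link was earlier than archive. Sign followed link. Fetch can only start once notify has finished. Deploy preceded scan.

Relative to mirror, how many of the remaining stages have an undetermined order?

Forced before mirror: deploy, notify, and scan; forced after mirror: archive, fetch, package, publish, and sign.
That leaves link and test with no forced order relative to mirror — 2.

2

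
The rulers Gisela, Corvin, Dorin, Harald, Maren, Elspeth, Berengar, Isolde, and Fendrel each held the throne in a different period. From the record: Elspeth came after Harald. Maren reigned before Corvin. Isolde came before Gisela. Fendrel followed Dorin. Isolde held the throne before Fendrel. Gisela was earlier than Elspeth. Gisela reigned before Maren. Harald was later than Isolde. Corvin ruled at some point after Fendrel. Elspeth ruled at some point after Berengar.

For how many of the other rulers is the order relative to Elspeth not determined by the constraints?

4

Forced before Elspeth: Berengar, Gisela, Harald, and Isolde.
That leaves Corvin, Dorin, Fendrel, and Maren with no forced order relative to Elspeth — 4.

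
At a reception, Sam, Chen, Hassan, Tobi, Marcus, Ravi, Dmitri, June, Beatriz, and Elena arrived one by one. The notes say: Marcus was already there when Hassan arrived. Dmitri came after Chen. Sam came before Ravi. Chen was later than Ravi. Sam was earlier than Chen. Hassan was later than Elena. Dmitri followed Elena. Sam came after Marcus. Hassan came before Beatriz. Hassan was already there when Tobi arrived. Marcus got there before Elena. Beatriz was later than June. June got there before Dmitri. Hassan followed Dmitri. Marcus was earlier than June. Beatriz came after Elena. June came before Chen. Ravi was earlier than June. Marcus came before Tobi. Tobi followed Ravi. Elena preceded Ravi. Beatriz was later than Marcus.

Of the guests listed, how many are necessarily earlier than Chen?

Directly stated before Chen: June, Ravi, and Sam.
Elena reaches Chen via Elena → Ravi → Chen.
Marcus reaches Chen via Marcus → June → Chen.
No chain forces Beatriz (or any of the others) ahead of Chen.
That's Elena, June, Marcus, Ravi, and Sam — 5 in all.

5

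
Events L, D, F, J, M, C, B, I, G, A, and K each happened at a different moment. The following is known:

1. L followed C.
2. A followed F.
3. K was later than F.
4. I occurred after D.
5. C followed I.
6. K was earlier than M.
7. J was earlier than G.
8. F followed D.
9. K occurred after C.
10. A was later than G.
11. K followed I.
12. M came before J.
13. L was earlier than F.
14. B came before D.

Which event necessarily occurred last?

A

Every other event has a chain of constraints placing it before A, so A is last.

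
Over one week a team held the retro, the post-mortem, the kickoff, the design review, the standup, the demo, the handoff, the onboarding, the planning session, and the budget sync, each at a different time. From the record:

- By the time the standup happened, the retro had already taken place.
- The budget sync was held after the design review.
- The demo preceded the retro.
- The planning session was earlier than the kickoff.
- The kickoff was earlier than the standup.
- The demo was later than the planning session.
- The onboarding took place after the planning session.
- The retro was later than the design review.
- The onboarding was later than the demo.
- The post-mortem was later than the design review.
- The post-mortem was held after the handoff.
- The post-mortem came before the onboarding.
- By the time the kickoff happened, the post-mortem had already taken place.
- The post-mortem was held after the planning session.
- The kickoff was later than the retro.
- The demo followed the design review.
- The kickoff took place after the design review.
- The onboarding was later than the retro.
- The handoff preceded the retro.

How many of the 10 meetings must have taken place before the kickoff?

6

Directly stated before the kickoff: the design review, the planning session, the post-mortem, and the retro.
The demo reaches the kickoff via the demo → the retro → the kickoff.
The handoff reaches the kickoff via the handoff → the post-mortem → the kickoff.
No chain forces the standup (or any of the others) ahead of the kickoff.
That's the demo, the design review, the handoff, the planning session, the post-mortem, and the retro — 6 in all.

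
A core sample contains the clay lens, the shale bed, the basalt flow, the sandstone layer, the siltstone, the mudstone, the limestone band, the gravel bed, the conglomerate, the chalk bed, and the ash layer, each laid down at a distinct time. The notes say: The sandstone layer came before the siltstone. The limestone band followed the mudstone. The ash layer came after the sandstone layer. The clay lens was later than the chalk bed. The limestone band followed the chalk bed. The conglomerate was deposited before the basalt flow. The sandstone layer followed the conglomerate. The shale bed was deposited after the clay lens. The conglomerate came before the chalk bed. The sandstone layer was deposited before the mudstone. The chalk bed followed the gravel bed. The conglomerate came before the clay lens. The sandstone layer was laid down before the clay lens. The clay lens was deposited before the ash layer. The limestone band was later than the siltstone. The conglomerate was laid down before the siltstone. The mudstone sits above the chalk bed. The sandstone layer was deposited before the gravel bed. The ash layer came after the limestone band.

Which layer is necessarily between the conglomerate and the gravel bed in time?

Tracing the constraints gives the conglomerate → the sandstone layer → the gravel bed, so the sandstone layer sits after the conglomerate and before the gravel bed.
No other layer is forced both after the conglomerate and before the gravel bed.

the sandstone layer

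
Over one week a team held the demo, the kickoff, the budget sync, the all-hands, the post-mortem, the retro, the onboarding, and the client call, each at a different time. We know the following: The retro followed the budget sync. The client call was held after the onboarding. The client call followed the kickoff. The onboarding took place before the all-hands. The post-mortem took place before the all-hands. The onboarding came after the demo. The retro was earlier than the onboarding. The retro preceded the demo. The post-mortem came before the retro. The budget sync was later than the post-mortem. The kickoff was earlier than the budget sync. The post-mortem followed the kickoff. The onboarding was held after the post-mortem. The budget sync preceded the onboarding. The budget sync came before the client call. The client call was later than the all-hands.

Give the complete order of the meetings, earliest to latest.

The constraints fix every adjacent pair, so only one ordering works:
the kickoff → the post-mortem → the budget sync → the retro → the demo → the onboarding → the all-hands → the client call.

the kickoff, the post-mortem, the budget sync, the retro, the demo, the onboarding, the all-hands, the client call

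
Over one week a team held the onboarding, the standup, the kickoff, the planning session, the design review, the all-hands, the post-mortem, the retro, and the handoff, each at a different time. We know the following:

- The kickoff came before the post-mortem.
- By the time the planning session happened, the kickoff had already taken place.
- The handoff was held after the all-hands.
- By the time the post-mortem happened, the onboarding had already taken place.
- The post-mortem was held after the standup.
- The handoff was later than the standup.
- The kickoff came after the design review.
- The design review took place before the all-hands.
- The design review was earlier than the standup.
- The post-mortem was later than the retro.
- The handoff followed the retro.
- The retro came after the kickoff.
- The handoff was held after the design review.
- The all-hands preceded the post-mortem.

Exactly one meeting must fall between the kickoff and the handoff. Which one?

the retro

Tracing the constraints gives the kickoff → the retro → the handoff, so the retro sits after the kickoff and before the handoff.
No other meeting is forced both after the kickoff and before the handoff.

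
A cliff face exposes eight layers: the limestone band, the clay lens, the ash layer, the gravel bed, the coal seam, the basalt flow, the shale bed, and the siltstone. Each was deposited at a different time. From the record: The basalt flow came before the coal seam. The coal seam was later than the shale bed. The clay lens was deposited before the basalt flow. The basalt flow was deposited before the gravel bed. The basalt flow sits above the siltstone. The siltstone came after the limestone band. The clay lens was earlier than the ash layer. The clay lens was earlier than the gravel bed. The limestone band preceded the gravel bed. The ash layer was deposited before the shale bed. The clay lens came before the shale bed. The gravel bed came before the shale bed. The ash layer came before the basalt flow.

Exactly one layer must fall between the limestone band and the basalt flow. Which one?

the siltstone

Tracing the constraints gives the limestone band → the siltstone → the basalt flow, so the siltstone sits after the limestone band and before the basalt flow.
No other layer is forced both after the limestone band and before the basalt flow.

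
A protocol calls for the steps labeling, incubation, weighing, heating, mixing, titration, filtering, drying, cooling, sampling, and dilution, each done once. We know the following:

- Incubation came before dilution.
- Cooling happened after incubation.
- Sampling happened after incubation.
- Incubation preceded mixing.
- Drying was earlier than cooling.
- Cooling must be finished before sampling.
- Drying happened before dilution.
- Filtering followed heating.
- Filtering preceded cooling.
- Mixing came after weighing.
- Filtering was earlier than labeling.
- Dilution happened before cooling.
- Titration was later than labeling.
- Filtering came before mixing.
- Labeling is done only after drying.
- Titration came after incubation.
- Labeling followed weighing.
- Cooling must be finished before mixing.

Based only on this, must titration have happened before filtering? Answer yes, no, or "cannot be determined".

no

Tracing the constraints gives filtering → labeling → titration, so filtering must come before titration.
That means titration cannot be before filtering.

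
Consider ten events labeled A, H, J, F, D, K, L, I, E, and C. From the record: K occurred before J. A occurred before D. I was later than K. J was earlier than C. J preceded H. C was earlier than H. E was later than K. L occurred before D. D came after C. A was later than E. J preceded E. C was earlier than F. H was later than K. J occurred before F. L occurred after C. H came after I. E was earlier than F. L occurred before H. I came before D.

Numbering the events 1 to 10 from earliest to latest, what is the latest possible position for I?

I must come before D and H — 2 events forced after it.
Everything else can be placed before I in some valid order, so I can sit as late as position 10 − 2 = 8.

8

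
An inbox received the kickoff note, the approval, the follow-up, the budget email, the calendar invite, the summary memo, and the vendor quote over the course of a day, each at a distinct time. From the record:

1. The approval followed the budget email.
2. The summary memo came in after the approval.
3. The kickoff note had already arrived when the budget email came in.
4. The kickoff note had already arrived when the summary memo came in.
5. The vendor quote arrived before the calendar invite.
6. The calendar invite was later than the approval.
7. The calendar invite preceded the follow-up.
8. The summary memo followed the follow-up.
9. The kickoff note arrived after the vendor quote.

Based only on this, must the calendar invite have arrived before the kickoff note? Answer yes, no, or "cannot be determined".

no

Tracing the constraints gives the kickoff note → the budget email → the approval → the calendar invite, so the kickoff note must come before the calendar invite.
That means the calendar invite cannot be before the kickoff note.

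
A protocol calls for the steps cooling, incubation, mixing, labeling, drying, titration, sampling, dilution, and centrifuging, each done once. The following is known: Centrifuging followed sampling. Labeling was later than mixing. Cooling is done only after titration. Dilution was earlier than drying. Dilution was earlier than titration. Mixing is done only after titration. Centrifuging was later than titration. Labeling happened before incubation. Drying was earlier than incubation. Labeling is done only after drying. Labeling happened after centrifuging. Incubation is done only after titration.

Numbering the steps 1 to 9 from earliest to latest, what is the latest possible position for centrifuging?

7

Centrifuging must come before incubation and labeling — 2 steps forced after it.
Everything else can be placed before centrifuging in some valid order, so centrifuging can sit as late as position 9 − 2 = 7.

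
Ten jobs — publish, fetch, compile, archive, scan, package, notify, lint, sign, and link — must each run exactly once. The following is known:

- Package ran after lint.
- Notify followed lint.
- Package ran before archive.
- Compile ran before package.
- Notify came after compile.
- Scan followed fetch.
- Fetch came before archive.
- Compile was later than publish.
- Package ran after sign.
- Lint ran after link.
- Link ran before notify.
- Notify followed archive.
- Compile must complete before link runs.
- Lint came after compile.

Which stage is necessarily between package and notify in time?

Tracing the constraints gives package → archive → notify, so archive sits after package and before notify.
No other stage is forced both after package and before notify.

archive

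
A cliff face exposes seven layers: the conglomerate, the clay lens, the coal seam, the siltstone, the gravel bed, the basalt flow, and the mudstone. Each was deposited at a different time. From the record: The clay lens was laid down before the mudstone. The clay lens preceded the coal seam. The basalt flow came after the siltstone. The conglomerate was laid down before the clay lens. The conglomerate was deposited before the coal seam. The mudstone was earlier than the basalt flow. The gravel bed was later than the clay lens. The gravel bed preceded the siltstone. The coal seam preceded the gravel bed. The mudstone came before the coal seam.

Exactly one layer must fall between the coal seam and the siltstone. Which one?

the gravel bed

Tracing the constraints gives the coal seam → the gravel bed → the siltstone, so the gravel bed sits after the coal seam and before the siltstone.
No other layer is forced both after the coal seam and before the siltstone.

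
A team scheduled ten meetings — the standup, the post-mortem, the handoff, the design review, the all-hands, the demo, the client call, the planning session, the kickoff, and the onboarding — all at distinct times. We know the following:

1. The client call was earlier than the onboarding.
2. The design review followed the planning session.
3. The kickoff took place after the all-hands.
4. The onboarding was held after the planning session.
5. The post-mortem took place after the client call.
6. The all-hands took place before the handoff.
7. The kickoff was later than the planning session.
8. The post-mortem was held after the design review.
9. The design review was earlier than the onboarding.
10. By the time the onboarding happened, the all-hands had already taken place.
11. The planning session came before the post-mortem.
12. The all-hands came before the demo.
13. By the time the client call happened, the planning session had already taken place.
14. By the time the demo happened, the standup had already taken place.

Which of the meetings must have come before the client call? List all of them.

the planning session

Directly stated before the client call: the planning session.
No chain forces the all-hands (or any of the others) ahead of the client call.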